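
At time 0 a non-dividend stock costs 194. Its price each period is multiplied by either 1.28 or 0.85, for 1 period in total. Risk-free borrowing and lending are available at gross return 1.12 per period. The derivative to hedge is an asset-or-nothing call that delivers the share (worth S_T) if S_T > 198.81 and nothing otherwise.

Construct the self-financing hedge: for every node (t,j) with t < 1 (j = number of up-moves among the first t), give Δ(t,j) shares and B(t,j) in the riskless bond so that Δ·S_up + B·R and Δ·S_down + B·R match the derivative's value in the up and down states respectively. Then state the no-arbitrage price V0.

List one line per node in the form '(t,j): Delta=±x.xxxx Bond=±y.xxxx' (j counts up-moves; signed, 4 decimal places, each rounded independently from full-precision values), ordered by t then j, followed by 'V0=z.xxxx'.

(0,0): Delta=2.9767 Bond=-438.2724
V0=139.2159

No-arbitrage ⇒ martingale measure with p* = (R−d)/(u−d) = 0.6279.
At expiry t=1: V(1,0)=0.0000, V(1,1)=248.3200
(0,0): S=194.0000. Δ = (V_up−V_dn)/(S_up−S_dn) = (248.3200−0.0000)/(248.3200−164.9000) = 2.9767. V = [p*·248.3200 + (1−p*)·0.0000]/1.12 = 139.2159. B = V − Δ·S = -438.2724.
Each (Δ,B) replicates both successor values, so the strategy is self-financing and V0 is arbitrage-free.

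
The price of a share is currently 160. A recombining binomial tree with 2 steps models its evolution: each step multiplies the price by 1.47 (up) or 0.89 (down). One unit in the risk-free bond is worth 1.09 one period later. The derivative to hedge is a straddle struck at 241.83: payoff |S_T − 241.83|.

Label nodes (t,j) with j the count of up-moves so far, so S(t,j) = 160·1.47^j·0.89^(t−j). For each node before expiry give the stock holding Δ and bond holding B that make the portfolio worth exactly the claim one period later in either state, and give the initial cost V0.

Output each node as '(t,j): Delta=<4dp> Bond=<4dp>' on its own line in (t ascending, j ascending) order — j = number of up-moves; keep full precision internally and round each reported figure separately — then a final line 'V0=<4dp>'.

Under the risk-neutral measure, an up-move has probability p* = (R−d)/(u−d) = 0.3448 and values discount at R = 1.09.
Terminal values V(2,·): V(2,0)=115.0940, V(2,1)=32.5020, V(2,2)=103.9140
(1,0): S=142.4000. Δ = (V_up−V_dn)/(S_up−S_dn) = (32.5020−115.0940)/(209.3280−126.7360) = -1.0000. V = [p*·32.5020 + (1−p*)·115.0940]/1.09 = 79.4624. B = V − Δ·S = 221.8624.
(1,1): S=235.2000. Δ = (V_up−V_dn)/(S_up−S_dn) = (103.9140−32.5020)/(345.7440−209.3280) = 0.5235. V = [p*·103.9140 + (1−p*)·32.5020]/1.09 = 52.4099. B = V − Δ·S = -70.7142.
(0,0): S=160.0000. Δ = (V_up−V_dn)/(S_up−S_dn) = (52.4099−79.4624)/(235.2000−142.4000) = -0.2915. V = [p*·52.4099 + (1−p*)·79.4624]/1.09 = 64.3431. B = V − Δ·S = 110.9852.
The time-0 hedge costs 64.3431, which is the no-arbitrage price.

(0,0): Delta=-0.2915 Bond=110.9852
(1,0): Delta=-1.0000 Bond=221.8624
(1,1): Delta=0.5235 Bond=-70.7142
V0=64.3431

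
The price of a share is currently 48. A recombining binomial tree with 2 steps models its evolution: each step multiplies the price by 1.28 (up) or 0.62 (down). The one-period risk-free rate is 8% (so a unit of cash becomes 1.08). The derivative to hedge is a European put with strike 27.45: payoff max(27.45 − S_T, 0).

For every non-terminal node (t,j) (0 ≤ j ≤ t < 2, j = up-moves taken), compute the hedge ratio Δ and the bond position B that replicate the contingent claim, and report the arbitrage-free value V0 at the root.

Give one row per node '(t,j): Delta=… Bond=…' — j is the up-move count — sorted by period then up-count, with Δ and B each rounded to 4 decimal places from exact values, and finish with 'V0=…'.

(0,0): Delta=-0.0797 Bond=4.5341
(1,0): Delta=-0.4582 Bond=16.1595
(1,1): Delta=0.0000 Bond=0.0000
V0=0.7085

No-arbitrage ⇒ martingale measure with p* = (R−d)/(u−d) = 0.6970.
Terminal values V(2,·): V(2,0)=8.9988, V(2,1)=0.0000, V(2,2)=0.0000
Node (1,0) S=29.7600: V=(p*·0.0000+(1−p*)·8.9988)/1.08=2.5249; Δ=(0.0000−8.9988)/(38.0928−18.4512)=-0.4582; B=V−Δ·S=16.1595
Node (1,1) S=61.4400: V=(p*·0.0000+(1−p*)·0.0000)/1.08=0.0000; Δ=(0.0000−0.0000)/(78.6432−38.0928)=0.0000; B=V−Δ·S=0.0000
Node (0,0) S=48.0000: V=(p*·0.0000+(1−p*)·2.5249)/1.08=0.7085; Δ=(0.0000−2.5249)/(61.4400−29.7600)=-0.0797; B=V−Δ·S=4.5341
The time-0 hedge costs 0.7085, which is the no-arbitrage price.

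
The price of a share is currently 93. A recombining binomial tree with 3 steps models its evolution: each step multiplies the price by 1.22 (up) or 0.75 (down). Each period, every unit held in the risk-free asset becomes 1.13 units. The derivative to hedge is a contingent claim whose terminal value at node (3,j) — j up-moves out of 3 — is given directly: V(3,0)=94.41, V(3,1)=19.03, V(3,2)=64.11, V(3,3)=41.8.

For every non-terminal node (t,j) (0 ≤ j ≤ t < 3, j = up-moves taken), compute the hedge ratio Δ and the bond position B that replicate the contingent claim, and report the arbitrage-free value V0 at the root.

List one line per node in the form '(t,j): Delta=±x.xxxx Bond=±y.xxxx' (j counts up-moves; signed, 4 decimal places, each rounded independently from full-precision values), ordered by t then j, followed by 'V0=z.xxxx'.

Risk-neutral probability p* = (R−d)/(u−d) = (1.13−0.75)/(1.22−0.75) = 0.8085.
Payoff layer (t=3): V(3,0)=94.4100, V(3,1)=19.0300, V(3,2)=64.1100, V(3,3)=41.8000
Node (2,0) S=52.3125: V=(p*·19.0300+(1−p*)·94.4100)/1.13=29.6146; Δ=(19.0300−94.4100)/(63.8212−39.2344)=-3.0659; B=V−Δ·S=189.9976
Node (2,1) S=85.0950: V=(p*·64.1100+(1−p*)·19.0300)/1.13=49.0953; Δ=(64.1100−19.0300)/(103.8159−63.8212)=1.1272; B=V−Δ·S=-46.8196
Node (2,2) S=138.4212: V=(p*·41.8000+(1−p*)·64.1100)/1.13=40.7718; Δ=(41.8000−64.1100)/(168.8739−103.8159)=-0.3429; B=V−Δ·S=88.2399
Node (1,0) S=69.7500: V=(p*·49.0953+(1−p*)·29.6146)/1.13=40.1460; Δ=(49.0953−29.6146)/(85.0950−52.3125)=0.5942; B=V−Δ·S=-1.3023
Node (1,1) S=113.4600: V=(p*·40.7718+(1−p*)·49.0953)/1.13=37.4917; Δ=(40.7718−49.0953)/(138.4212−85.0950)=-0.1561; B=V−Δ·S=55.2013
Node (0,0) S=93.0000: V=(p*·37.4917+(1−p*)·40.1460)/1.13=33.6283; Δ=(37.4917−40.1460)/(113.4600−69.7500)=-0.0607; B=V−Δ·S=39.2756
Self-financing check: at every node Δ·S+B equals the discounted successor values.

(0,0): Delta=-0.0607 Bond=39.2756
(1,0): Delta=0.5942 Bond=-1.3023
(1,1): Delta=-0.1561 Bond=55.2013
(2,0): Delta=-3.0659 Bond=189.9976
(2,1): Delta=1.1272 Bond=-46.8196
(2,2): Delta=-0.3429 Bond=88.2399
V0=33.6283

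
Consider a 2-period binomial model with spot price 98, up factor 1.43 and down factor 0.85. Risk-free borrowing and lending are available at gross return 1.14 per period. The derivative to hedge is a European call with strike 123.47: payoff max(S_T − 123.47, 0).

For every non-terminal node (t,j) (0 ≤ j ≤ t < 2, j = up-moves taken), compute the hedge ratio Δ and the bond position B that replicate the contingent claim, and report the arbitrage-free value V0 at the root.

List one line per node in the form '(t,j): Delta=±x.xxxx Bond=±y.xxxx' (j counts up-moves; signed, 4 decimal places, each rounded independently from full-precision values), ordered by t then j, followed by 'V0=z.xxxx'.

(0,0): Delta=0.5936 Bond=-43.3759
(1,0): Delta=0.0000 Bond=0.0000
(1,1): Delta=0.9465 Bond=-98.8970
V0=14.7988

Under the risk-neutral measure, an up-move has probability p* = (R−d)/(u−d) = 0.5000 and values discount at R = 1.14.
Payoff layer (t=2): V(2,0)=0.0000, V(2,1)=0.0000, V(2,2)=76.9302
Node (1,0) S=83.3000: V=(p*·0.0000+(1−p*)·0.0000)/1.14=0.0000; Δ=(0.0000−0.0000)/(119.1190−70.8050)=0.0000; B=V−Δ·S=0.0000
Node (1,1) S=140.1400: V=(p*·76.9302+(1−p*)·0.0000)/1.14=33.7413; Δ=(76.9302−0.0000)/(200.4002−119.1190)=0.9465; B=V−Δ·S=-98.8970
Node (0,0) S=98.0000: V=(p*·33.7413+(1−p*)·0.0000)/1.14=14.7988; Δ=(33.7413−0.0000)/(140.1400−83.3000)=0.5936; B=V−Δ·S=-43.3759
Check: Δ(0,0)·S0 + B(0,0) = 14.7988 = V0.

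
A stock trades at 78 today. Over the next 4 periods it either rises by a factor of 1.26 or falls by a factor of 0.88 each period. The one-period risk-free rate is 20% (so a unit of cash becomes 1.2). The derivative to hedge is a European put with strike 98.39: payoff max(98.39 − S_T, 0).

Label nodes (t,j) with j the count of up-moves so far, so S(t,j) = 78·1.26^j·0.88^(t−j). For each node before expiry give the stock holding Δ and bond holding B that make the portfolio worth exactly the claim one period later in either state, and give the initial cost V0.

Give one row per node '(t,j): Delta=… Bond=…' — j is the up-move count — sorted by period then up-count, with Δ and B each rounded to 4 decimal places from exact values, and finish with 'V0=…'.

No-arbitrage ⇒ martingale measure with p* = (R−d)/(u−d) = 0.8421.
Terminal payoffs: V(4,0)=51.6138, V(4,1)=31.4149, V(4,2)=2.4939, V(4,3)=0.0000, V(4,4)=0.0000
Node (3,0) S=53.1548: V=(p*·31.4149+(1−p*)·51.6138)/1.2=28.8369; Δ=(31.4149−51.6138)/(66.9751−46.7762)=-1.0000; B=V−Δ·S=81.9917
Node (3,1) S=76.1080: V=(p*·2.4939+(1−p*)·31.4149)/1.2=5.8836; Δ=(2.4939−31.4149)/(95.8961−66.9751)=-1.0000; B=V−Δ·S=81.9917
Node (3,2) S=108.9729: V=(p*·0.0000+(1−p*)·2.4939)/1.2=0.3281; Δ=(0.0000−2.4939)/(137.3058−95.8961)=-0.0602; B=V−Δ·S=6.8910
Node (3,3) S=156.0293: V=(p*·0.0000+(1−p*)·0.0000)/1.2=0.0000; Δ=(0.0000−0.0000)/(196.5970−137.3058)=0.0000; B=V−Δ·S=0.0000
Node (2,0) S=60.4032: V=(p*·5.8836+(1−p*)·28.8369)/1.2=7.9232; Δ=(5.8836−28.8369)/(76.1080−53.1548)=-1.0000; B=V−Δ·S=68.3264
Node (2,1) S=86.4864: V=(p*·0.3281+(1−p*)·5.8836)/1.2=1.0044; Δ=(0.3281−5.8836)/(108.9729−76.1080)=-0.1690; B=V−Δ·S=15.6242
Node (2,2) S=123.8328: V=(p*·0.0000+(1−p*)·0.3281)/1.2=0.0432; Δ=(0.0000−0.3281)/(156.0293−108.9729)=-0.0070; B=V−Δ·S=0.9067
Node (1,0) S=68.6400: V=(p*·1.0044+(1−p*)·7.9232)/1.2=1.7474; Δ=(1.0044−7.9232)/(86.4864−60.4032)=-0.2653; B=V−Δ·S=19.9546
Node (1,1) S=98.2800: V=(p*·0.0432+(1−p*)·1.0044)/1.2=0.1625; Δ=(0.0432−1.0044)/(123.8328−86.4864)=-0.0257; B=V−Δ·S=2.6921
Node (0,0) S=78.0000: V=(p*·0.1625+(1−p*)·1.7474)/1.2=0.3439; Δ=(0.1625−1.7474)/(98.2800−68.6400)=-0.0535; B=V−Δ·S=4.5148
Check: Δ(0,0)·S0 + B(0,0) = 0.3439 = V0.

(0,0): Delta=-0.0535 Bond=4.5148
(1,0): Delta=-0.2653 Bond=19.9546
(1,1): Delta=-0.0257 Bond=2.6921
(2,0): Delta=-1.0000 Bond=68.3264
(2,1): Delta=-0.1690 Bond=15.6242
(2,2): Delta=-0.0070 Bond=0.9067
(3,0): Delta=-1.0000 Bond=81.9917
(3,1): Delta=-1.0000 Bond=81.9917
(3,2): Delta=-0.0602 Bond=6.8910
(3,3): Delta=0.0000 Bond=0.0000
V0=0.3439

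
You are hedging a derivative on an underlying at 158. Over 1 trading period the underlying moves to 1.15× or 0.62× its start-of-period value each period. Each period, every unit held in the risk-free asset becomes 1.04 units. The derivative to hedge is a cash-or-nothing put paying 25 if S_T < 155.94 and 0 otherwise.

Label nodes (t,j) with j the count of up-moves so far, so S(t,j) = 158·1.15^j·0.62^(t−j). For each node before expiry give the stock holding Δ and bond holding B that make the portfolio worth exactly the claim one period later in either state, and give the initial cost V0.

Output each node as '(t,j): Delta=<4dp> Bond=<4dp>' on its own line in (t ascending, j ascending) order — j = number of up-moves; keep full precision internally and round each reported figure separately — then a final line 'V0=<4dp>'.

(0,0): Delta=-0.2985 Bond=52.1589
V0=4.9891

Under the risk-neutral measure, an up-move has probability p* = (R−d)/(u−d) = 0.7925 and values discount at R = 1.04.
Terminal values V(1,·): V(1,0)=25.0000, V(1,1)=0.0000
(0,0): S=158.0000. Δ = (V_up−V_dn)/(S_up−S_dn) = (0.0000−25.0000)/(181.7000−97.9600) = -0.2985. V = [p*·0.0000 + (1−p*)·25.0000]/1.04 = 4.9891. B = V − Δ·S = 52.1589.
Each (Δ,B) replicates both successor values, so the strategy is self-financing and V0 is arbitrage-free.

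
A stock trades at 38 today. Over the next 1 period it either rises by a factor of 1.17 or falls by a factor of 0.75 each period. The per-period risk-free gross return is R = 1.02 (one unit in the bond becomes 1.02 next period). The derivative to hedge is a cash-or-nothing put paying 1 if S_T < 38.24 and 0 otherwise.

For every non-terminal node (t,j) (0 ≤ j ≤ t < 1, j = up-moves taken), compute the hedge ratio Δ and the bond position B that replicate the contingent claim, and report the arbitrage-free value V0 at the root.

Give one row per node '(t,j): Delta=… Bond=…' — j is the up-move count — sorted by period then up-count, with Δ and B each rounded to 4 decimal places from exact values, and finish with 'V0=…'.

Risk-neutral probability p* = (R−d)/(u−d) = (1.02−0.75)/(1.17−0.75) = 0.6429.
At expiry t=1: V(1,0)=1.0000, V(1,1)=0.0000
  t=0,j=0: stock 38.0000 → up 44.4600 (V=0.0000), down 28.5000 (V=1.0000). Price 0.3501; hedge Δ=-0.0627, bond B=2.7311.
Each (Δ,B) replicates both successor values, so the strategy is self-financing and V0 is arbitrage-free.

(0,0): Delta=-0.0627 Bond=2.7311
V0=0.3501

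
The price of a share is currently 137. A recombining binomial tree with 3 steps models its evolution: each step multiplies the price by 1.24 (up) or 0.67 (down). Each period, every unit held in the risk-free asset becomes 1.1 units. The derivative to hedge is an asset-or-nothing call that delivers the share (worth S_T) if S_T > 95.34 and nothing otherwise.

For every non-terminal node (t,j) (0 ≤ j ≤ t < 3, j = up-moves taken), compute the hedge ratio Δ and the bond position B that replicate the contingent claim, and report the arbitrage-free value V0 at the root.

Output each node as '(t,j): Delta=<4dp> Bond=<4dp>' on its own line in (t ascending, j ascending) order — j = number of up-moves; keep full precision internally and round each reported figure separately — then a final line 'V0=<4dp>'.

Risk-neutral probability p* = (R−d)/(u−d) = (1.1−0.67)/(1.24−0.67) = 0.7544.
Payoff layer (t=3): V(3,0)=0.0000, V(3,1)=0.0000, V(3,2)=141.1363, V(3,3)=261.2075
Node (2,0) S=61.4993: V=(p*·0.0000+(1−p*)·0.0000)/1.1=0.0000; Δ=(0.0000−0.0000)/(76.2591−41.2045)=0.0000; B=V−Δ·S=0.0000
Node (2,1) S=113.8196: V=(p*·141.1363+(1−p*)·0.0000)/1.1=96.7920; Δ=(141.1363−0.0000)/(141.1363−76.2591)=2.1754; B=V−Δ·S=-150.8155
Node (2,2) S=210.6512: V=(p*·261.2075+(1−p*)·141.1363)/1.1=210.6512; Δ=(261.2075−141.1363)/(261.2075−141.1363)=1.0000; B=V−Δ·S=0.0000
Node (1,0) S=91.7900: V=(p*·96.7920+(1−p*)·0.0000)/1.1=66.3805; Δ=(96.7920−0.0000)/(113.8196−61.4993)=1.8500; B=V−Δ·S=-103.4301
Node (1,1) S=169.8800: V=(p*·210.6512+(1−p*)·96.7920)/1.1=166.0780; Δ=(210.6512−96.7920)/(210.6512−113.8196)=1.1758; B=V−Δ·S=-33.6749
Node (0,0) S=137.0000: V=(p*·166.0780+(1−p*)·66.3805)/1.1=128.7190; Δ=(166.0780−66.3805)/(169.8800−91.7900)=1.2767; B=V−Δ·S=-46.1889
The time-0 hedge costs 128.7190, which is the no-arbitrage price.

(0,0): Delta=1.2767 Bond=-46.1889
(1,0): Delta=1.8500 Bond=-103.4301
(1,1): Delta=1.1758 Bond=-33.6749
(2,0): Delta=0.0000 Bond=0.0000
(2,1): Delta=2.1754 Bond=-150.8155
(2,2): Delta=1.0000 Bond=0.0000
V0=128.7190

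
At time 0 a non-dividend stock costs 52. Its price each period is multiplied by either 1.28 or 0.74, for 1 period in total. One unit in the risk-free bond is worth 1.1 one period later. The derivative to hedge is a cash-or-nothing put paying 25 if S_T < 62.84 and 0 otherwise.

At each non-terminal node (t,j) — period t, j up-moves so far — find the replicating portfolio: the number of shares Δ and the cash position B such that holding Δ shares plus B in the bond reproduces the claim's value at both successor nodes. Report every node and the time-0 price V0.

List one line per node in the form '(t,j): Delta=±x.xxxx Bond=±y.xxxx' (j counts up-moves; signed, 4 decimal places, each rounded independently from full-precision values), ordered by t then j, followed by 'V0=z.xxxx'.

Risk-neutral probability p* = (R−d)/(u−d) = (1.1−0.74)/(1.28−0.74) = 0.6667.
Terminal values V(1,·): V(1,0)=25.0000, V(1,1)=0.0000
  t=0,j=0: stock 52.0000 → up 66.5600 (V=0.0000), down 38.4800 (V=25.0000). Price 7.5758; hedge Δ=-0.8903, bond B=53.8721.
Each (Δ,B) replicates both successor values, so the strategy is self-financing and V0 is arbitrage-free.

(0,0): Delta=-0.8903 Bond=53.8721
V0=7.5758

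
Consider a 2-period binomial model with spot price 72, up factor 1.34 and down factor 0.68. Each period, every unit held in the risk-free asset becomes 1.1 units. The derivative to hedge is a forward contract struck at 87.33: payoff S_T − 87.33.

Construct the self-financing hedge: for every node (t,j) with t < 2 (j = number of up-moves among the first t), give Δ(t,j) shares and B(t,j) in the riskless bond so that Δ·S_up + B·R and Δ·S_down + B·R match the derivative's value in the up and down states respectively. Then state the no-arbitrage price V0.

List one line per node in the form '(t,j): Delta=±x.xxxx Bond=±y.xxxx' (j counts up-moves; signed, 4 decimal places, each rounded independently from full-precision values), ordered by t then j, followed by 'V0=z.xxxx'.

(0,0): Delta=1.0000 Bond=-72.1736
(1,0): Delta=1.0000 Bond=-79.3909
(1,1): Delta=1.0000 Bond=-79.3909
V0=-0.1736

Risk-neutral probability p* = (R−d)/(u−d) = (1.1−0.68)/(1.34−0.68) = 0.6364.
Terminal values V(2,·): V(2,0)=-54.0372, V(2,1)=-21.7236, V(2,2)=41.9532
Node (1,0) S=48.9600: V=(p*·-21.7236+(1−p*)·-54.0372)/1.1=-30.4309; Δ=(-21.7236−-54.0372)/(65.6064−33.2928)=1.0000; B=V−Δ·S=-79.3909
Node (1,1) S=96.4800: V=(p*·41.9532+(1−p*)·-21.7236)/1.1=17.0891; Δ=(41.9532−-21.7236)/(129.2832−65.6064)=1.0000; B=V−Δ·S=-79.3909
Node (0,0) S=72.0000: V=(p*·17.0891+(1−p*)·-30.4309)/1.1=-0.1736; Δ=(17.0891−-30.4309)/(96.4800−48.9600)=1.0000; B=V−Δ·S=-72.1736
Check: Δ(0,0)·S0 + B(0,0) = -0.1736 = V0.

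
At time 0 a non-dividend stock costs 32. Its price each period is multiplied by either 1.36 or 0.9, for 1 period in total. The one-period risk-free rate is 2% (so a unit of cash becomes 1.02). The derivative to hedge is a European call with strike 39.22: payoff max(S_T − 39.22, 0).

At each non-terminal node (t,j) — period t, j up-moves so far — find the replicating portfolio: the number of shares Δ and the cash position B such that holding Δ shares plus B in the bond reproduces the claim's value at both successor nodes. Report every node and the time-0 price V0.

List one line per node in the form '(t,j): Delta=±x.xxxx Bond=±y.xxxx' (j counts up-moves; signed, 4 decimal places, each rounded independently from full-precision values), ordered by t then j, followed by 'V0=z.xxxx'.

(0,0): Delta=0.2921 Bond=-8.2481
V0=1.0997

Since d<R<u, set p* = (R−d)/(u−d) = 0.2609; price each node as the discounted p*-expectation of its children.
Terminal values V(1,·): V(1,0)=0.0000, V(1,1)=4.3000
(0,0): S=32.0000. Δ = (V_up−V_dn)/(S_up−S_dn) = (4.3000−0.0000)/(43.5200−28.8000) = 0.2921. V = [p*·4.3000 + (1−p*)·0.0000]/1.02 = 1.0997. B = V − Δ·S = -8.2481.
Check: Δ(0,0)·S0 + B(0,0) = 1.0997 = V0.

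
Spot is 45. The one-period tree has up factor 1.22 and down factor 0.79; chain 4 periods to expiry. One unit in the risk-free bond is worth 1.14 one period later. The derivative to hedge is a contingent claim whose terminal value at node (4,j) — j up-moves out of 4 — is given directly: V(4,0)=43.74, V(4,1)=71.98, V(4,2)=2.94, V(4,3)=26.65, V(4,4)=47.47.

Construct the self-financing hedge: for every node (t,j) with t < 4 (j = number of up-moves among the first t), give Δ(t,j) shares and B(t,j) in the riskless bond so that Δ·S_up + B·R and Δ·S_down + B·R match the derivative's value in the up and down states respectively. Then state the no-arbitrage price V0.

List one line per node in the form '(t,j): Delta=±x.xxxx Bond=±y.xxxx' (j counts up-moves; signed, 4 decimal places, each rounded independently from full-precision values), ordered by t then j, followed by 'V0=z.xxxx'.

Since d<R<u, set p* = (R−d)/(u−d) = 0.8140; price each node as the discounted p*-expectation of its children.
Terminal values V(4,·): V(4,0)=43.7400, V(4,1)=71.9800, V(4,2)=2.9400, V(4,3)=26.6500, V(4,4)=47.4700
  t=3,j=0: stock 22.1868 → up 27.0678 (V=71.9800), down 17.5275 (V=43.7400). Price 58.5316; hedge Δ=2.9601, bond B=-7.1428.
  t=3,j=1: stock 34.2631 → up 41.8010 (V=2.9400), down 27.0678 (V=71.9800). Price 13.8462; hedge Δ=-4.6860, bond B=174.4043.
  t=3,j=2: stock 52.9126 → up 64.5534 (V=26.6500), down 41.8010 (V=2.9400). Price 19.5078; hedge Δ=1.0421, bond B=-35.6318.
  t=3,j=3: stock 81.7132 → up 99.6901 (V=47.4700), down 64.5534 (V=26.6500). Price 38.2426; hedge Δ=0.5925, bond B=-10.1761.
  t=2,j=0: stock 28.0845 → up 34.2631 (V=13.8462), down 22.1868 (V=58.5316). Price 19.4384; hedge Δ=-3.7002, bond B=123.3580.
  t=2,j=1: stock 43.3710 → up 52.9126 (V=19.5078), down 34.2631 (V=13.8462). Price 16.1881; hedge Δ=0.3036, bond B=3.0217.
  t=2,j=2: stock 66.9780 → up 81.7132 (V=38.2426), down 52.9126 (V=19.5078). Price 30.4886; hedge Δ=0.6505, bond B=-13.0807.
  t=1,j=0: stock 35.5500 → up 43.3710 (V=16.1881), down 28.0845 (V=19.4384). Price 14.7305; hedge Δ=-0.2126, bond B=22.2893.
  t=1,j=1: stock 54.9000 → up 66.9780 (V=30.4886), down 43.3710 (V=16.1881). Price 24.4106; hedge Δ=0.6058, bond B=-8.8464.
  t=0,j=0: stock 45.0000 → up 54.9000 (V=24.4106), down 35.5500 (V=14.7305). Price 19.8330; hedge Δ=0.5003, bond B=-2.6787.
Each (Δ,B) replicates both successor values, so the strategy is self-financing and V0 is arbitrage-free.

(0,0): Delta=0.5003 Bond=-2.6787
(1,0): Delta=-0.2126 Bond=22.2893
(1,1): Delta=0.6058 Bond=-8.8464
(2,0): Delta=-3.7002 Bond=123.3580
(2,1): Delta=0.3036 Bond=3.0217
(2,2): Delta=0.6505 Bond=-13.0807
(3,0): Delta=2.9601 Bond=-7.1428
(3,1): Delta=-4.6860 Bond=174.4043
(3,2): Delta=1.0421 Bond=-35.6318
(3,3): Delta=0.5925 Bond=-10.1761
V0=19.8330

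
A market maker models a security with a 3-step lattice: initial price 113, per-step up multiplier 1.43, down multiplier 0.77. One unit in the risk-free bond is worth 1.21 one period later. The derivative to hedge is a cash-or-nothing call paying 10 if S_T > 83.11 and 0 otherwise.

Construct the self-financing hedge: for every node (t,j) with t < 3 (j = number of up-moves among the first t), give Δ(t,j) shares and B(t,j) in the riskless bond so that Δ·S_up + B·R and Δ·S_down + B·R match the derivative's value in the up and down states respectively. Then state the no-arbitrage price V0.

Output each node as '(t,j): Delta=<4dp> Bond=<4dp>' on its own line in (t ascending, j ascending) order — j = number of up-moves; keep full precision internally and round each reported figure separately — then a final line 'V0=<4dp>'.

Under the risk-neutral measure, an up-move has probability p* = (R−d)/(u−d) = 0.6667 and values discount at R = 1.21.
Payoff layer (t=3): V(3,0)=0.0000, V(3,1)=10.0000, V(3,2)=10.0000, V(3,3)=10.0000
Node (2,0) S=66.9977: V=(p*·10.0000+(1−p*)·0.0000)/1.21=5.5096; Δ=(10.0000−0.0000)/(95.8067−51.5882)=0.2261; B=V−Δ·S=-9.6419
Node (2,1) S=124.4243: V=(p*·10.0000+(1−p*)·10.0000)/1.21=8.2645; Δ=(10.0000−10.0000)/(177.9267−95.8067)=0.0000; B=V−Δ·S=8.2645
Node (2,2) S=231.0737: V=(p*·10.0000+(1−p*)·10.0000)/1.21=8.2645; Δ=(10.0000−10.0000)/(330.4354−177.9267)=0.0000; B=V−Δ·S=8.2645
Node (1,0) S=87.0100: V=(p*·8.2645+(1−p*)·5.5096)/1.21=6.0712; Δ=(8.2645−5.5096)/(124.4243−66.9977)=0.0480; B=V−Δ·S=1.8973
Node (1,1) S=161.5900: V=(p*·8.2645+(1−p*)·8.2645)/1.21=6.8301; Δ=(8.2645−8.2645)/(231.0737−124.4243)=0.0000; B=V−Δ·S=6.8301
Node (0,0) S=113.0000: V=(p*·6.8301+(1−p*)·6.0712)/1.21=5.4357; Δ=(6.8301−6.0712)/(161.5900−87.0100)=0.0102; B=V−Δ·S=4.2858
Self-financing check: at every node Δ·S+B equals the discounted successor values.

(0,0): Delta=0.0102 Bond=4.2858
(1,0): Delta=0.0480 Bond=1.8973
(1,1): Delta=0.0000 Bond=6.8301
(2,0): Delta=0.2261 Bond=-9.6419
(2,1): Delta=0.0000 Bond=8.2645
(2,2): Delta=0.0000 Bond=8.2645
V0=5.4357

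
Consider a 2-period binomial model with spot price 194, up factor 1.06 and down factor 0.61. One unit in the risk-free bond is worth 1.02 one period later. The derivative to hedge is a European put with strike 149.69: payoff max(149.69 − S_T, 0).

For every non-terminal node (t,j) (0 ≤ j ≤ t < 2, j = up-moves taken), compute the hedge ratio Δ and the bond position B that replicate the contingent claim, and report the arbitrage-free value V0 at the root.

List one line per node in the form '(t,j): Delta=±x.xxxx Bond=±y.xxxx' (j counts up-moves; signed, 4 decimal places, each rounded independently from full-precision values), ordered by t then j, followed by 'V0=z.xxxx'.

(0,0): Delta=-0.3013 Bond=62.8120
(1,0): Delta=-1.0000 Bond=146.7549
(1,1): Delta=-0.2621 Bond=56.0013
V0=4.3639

Since d<R<u, set p* = (R−d)/(u−d) = 0.9111; price each node as the discounted p*-expectation of its children.
Payoff layer (t=2): V(2,0)=77.5026, V(2,1)=24.2496, V(2,2)=0.0000
  t=1,j=0: stock 118.3400 → up 125.4404 (V=24.2496), down 72.1874 (V=77.5026). Price 28.4149; hedge Δ=-1.0000, bond B=146.7549.
  t=1,j=1: stock 205.6400 → up 217.9784 (V=0.0000), down 125.4404 (V=24.2496). Price 2.1133; hedge Δ=-0.2621, bond B=56.0013.
  t=0,j=0: stock 194.0000 → up 205.6400 (V=2.1133), down 118.3400 (V=28.4149). Price 4.3639; hedge Δ=-0.3013, bond B=62.8120.
Each (Δ,B) replicates both successor values, so the strategy is self-financing and V0 is arbitrage-free.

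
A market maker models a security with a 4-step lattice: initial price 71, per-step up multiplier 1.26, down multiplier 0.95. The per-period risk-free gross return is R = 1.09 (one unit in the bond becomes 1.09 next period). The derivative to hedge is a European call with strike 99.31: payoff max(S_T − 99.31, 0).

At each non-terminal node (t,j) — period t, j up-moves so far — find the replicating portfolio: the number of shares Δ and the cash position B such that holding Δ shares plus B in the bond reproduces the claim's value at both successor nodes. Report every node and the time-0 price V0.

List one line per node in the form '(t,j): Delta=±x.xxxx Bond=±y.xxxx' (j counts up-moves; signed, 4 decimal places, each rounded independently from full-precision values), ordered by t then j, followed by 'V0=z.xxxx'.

(0,0): Delta=0.5676 Bond=-32.2266
(1,0): Delta=0.3208 Bond=-18.4762
(1,1): Delta=0.7936 Bond=-55.3458
(2,0): Delta=0.0505 Bond=-2.8183
(2,1): Delta=0.5682 Bond=-41.1713
(2,2): Delta=1.0000 Bond=-83.5872
(3,0): Delta=0.0000 Bond=0.0000
(3,1): Delta=0.0967 Bond=-6.8022
(3,2): Delta=1.0000 Bond=-91.1101
(3,3): Delta=1.0000 Bond=-91.1101
V0=8.0755

The replicating-portfolio and risk-neutral prices coincide; use p* = (1.09−0.95)/(1.26−0.95) = 0.4516 for the latter.
Terminal values V(4,·): V(4,0)=0.0000, V(4,1)=0.0000, V(4,2)=2.4194, V(4,3)=35.6154, V(4,4)=79.6436
  t=3,j=0: stock 60.8736 → up 76.7008 (V=0.0000), down 57.8299 (V=0.0000). Price 0.0000; hedge Δ=0.0000, bond B=0.0000.
  t=3,j=1: stock 80.7376 → up 101.7294 (V=2.4194), down 76.7008 (V=0.0000). Price 1.0024; hedge Δ=0.0967, bond B=-6.8022.
  t=3,j=2: stock 107.0836 → up 134.9254 (V=35.6154), down 101.7294 (V=2.4194). Price 15.9735; hedge Δ=1.0000, bond B=-91.1101.
  t=3,j=3: stock 142.0267 → up 178.9536 (V=79.6436), down 134.9254 (V=35.6154). Price 50.9166; hedge Δ=1.0000, bond B=-91.1101.
  t=2,j=0: stock 64.0775 → up 80.7377 (V=1.0024), down 60.8736 (V=0.0000). Price 0.4153; hedge Δ=0.0505, bond B=-2.8183.
  t=2,j=1: stock 84.9870 → up 107.0836 (V=15.9735), down 80.7376 (V=1.0024). Price 7.1225; hedge Δ=0.5682, bond B=-41.1713.
  t=2,j=2: stock 112.7196 → up 142.0267 (V=50.9166), down 107.0836 (V=15.9735). Price 29.1324; hedge Δ=1.0000, bond B=-83.5872.
  t=1,j=0: stock 67.4500 → up 84.9870 (V=7.1225), down 64.0775 (V=0.4153). Price 3.1600; hedge Δ=0.3208, bond B=-18.4762.
  t=1,j=1: stock 89.4600 → up 112.7196 (V=29.1324), down 84.9870 (V=7.1225). Price 15.6536; hedge Δ=0.7936, bond B=-55.3458.
  t=0,j=0: stock 71.0000 → up 89.4600 (V=15.6536), down 67.4500 (V=3.1600). Price 8.0755; hedge Δ=0.5676, bond B=-32.2266.
Self-financing check: at every node Δ·S+B equals the discounted successor values.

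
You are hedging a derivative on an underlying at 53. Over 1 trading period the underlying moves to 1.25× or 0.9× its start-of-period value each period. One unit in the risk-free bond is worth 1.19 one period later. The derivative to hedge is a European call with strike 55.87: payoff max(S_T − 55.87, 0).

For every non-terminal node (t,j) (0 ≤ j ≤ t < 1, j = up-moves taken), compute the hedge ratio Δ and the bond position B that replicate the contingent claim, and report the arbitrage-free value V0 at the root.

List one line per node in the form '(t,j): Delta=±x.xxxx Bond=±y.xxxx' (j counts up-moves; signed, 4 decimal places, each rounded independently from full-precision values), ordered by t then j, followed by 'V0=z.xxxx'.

Since d<R<u, set p* = (R−d)/(u−d) = 0.8286; price each node as the discounted p*-expectation of its children.
Terminal payoffs: V(1,0)=0.0000, V(1,1)=10.3800
(0,0): S=53.0000. Δ = (V_up−V_dn)/(S_up−S_dn) = (10.3800−0.0000)/(66.2500−47.7000) = 0.5596. V = [p*·10.3800 + (1−p*)·0.0000]/1.19 = 7.2274. B = V − Δ·S = -22.4298.
Root portfolio cost Δ·53+B reproduces V0=7.2274.

(0,0): Delta=0.5596 Bond=-22.4298
V0=7.2274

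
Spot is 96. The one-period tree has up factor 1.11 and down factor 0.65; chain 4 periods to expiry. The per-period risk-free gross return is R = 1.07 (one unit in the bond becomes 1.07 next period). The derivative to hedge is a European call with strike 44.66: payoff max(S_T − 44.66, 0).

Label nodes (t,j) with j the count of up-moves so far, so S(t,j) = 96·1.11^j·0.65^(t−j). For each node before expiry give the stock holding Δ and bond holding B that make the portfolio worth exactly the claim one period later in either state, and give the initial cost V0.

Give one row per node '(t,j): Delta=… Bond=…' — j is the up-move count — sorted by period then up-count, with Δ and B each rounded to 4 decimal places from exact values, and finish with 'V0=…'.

(0,0): Delta=0.9940 Bond=-33.4615
(1,0): Delta=0.9228 Bond=-31.3647
(1,1): Delta=0.9979 Bond=-36.2266
(2,0): Delta=0.2430 Bond=-5.9882
(2,1): Delta=0.9607 Bond=-36.1861
(2,2): Delta=1.0000 Bond=-39.0078
(3,0): Delta=0.0000 Bond=0.0000
(3,1): Delta=0.2566 Bond=-7.0176
(3,2): Delta=1.0000 Bond=-41.7383
(3,3): Delta=1.0000 Bond=-41.7383
V0=61.9585

No-arbitrage ⇒ martingale measure with p* = (R−d)/(u−d) = 0.9130.
Terminal values V(4,·): V(4,0)=0.0000, V(4,1)=0.0000, V(4,2)=5.3140, V(4,3)=40.6802, V(4,4)=101.0748
Node (3,0) S=26.3640: V=(p*·0.0000+(1−p*)·0.0000)/1.07=0.0000; Δ=(0.0000−0.0000)/(29.2640−17.1366)=0.0000; B=V−Δ·S=0.0000
Node (3,1) S=45.0216: V=(p*·5.3140+(1−p*)·0.0000)/1.07=4.5345; Δ=(5.3140−0.0000)/(49.9740−29.2640)=0.2566; B=V−Δ·S=-7.0176
Node (3,2) S=76.8830: V=(p*·40.6802+(1−p*)·5.3140)/1.07=35.1447; Δ=(40.6802−5.3140)/(85.3402−49.9740)=1.0000; B=V−Δ·S=-41.7383
Node (3,3) S=131.2926: V=(p*·101.0748+(1−p*)·40.6802)/1.07=89.5543; Δ=(101.0748−40.6802)/(145.7348−85.3402)=1.0000; B=V−Δ·S=-41.7383
Node (2,0) S=40.5600: V=(p*·4.5345+(1−p*)·0.0000)/1.07=3.8693; Δ=(4.5345−0.0000)/(45.0216−26.3640)=0.2430; B=V−Δ·S=-5.9882
Node (2,1) S=69.2640: V=(p*·35.1447+(1−p*)·4.5345)/1.07=30.3579; Δ=(35.1447−4.5345)/(76.8830−45.0216)=0.9607; B=V−Δ·S=-36.1861
Node (2,2) S=118.2816: V=(p*·89.5543+(1−p*)·35.1447)/1.07=79.2738; Δ=(89.5543−35.1447)/(131.2926−76.8830)=1.0000; B=V−Δ·S=-39.0078
Node (1,0) S=62.4000: V=(p*·30.3579+(1−p*)·3.8693)/1.07=26.2192; Δ=(30.3579−3.8693)/(69.2640−40.5600)=0.9228; B=V−Δ·S=-31.3647
Node (1,1) S=106.5600: V=(p*·79.2738+(1−p*)·30.3579)/1.07=70.1124; Δ=(79.2738−30.3579)/(118.2816−69.2640)=0.9979; B=V−Δ·S=-36.2266
Node (0,0) S=96.0000: V=(p*·70.1124+(1−p*)·26.2192)/1.07=61.9585; Δ=(70.1124−26.2192)/(106.5600−62.4000)=0.9940; B=V−Δ·S=-33.4615
Root portfolio cost Δ·96+B reproduces V0=61.9585.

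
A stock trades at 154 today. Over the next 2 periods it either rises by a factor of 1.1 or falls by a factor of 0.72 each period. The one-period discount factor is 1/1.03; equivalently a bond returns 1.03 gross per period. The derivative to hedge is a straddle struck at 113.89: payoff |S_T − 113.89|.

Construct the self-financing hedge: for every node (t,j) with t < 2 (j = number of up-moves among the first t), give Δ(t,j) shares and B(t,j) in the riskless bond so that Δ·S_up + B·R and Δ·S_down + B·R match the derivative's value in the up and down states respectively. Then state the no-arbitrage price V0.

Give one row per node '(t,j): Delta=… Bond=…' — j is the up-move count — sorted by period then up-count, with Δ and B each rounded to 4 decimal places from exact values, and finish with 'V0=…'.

Under the risk-neutral measure, an up-move has probability p* = (R−d)/(u−d) = 0.8158 and values discount at R = 1.03.
Terminal values V(2,·): V(2,0)=34.0564, V(2,1)=8.0780, V(2,2)=72.4500
(1,0): S=110.8800. Δ = (V_up−V_dn)/(S_up−S_dn) = (8.0780−34.0564)/(121.9680−79.8336) = -0.6166. V = [p*·8.0780 + (1−p*)·34.0564]/1.03 = 12.4888. B = V − Δ·S = 80.8530.
(1,1): S=169.4000. Δ = (V_up−V_dn)/(S_up−S_dn) = (72.4500−8.0780)/(186.3400−121.9680) = 1.0000. V = [p*·72.4500 + (1−p*)·8.0780]/1.03 = 58.8272. B = V − Δ·S = -110.5728.
(0,0): S=154.0000. Δ = (V_up−V_dn)/(S_up−S_dn) = (58.8272−12.4888)/(169.4000−110.8800) = 0.7918. V = [p*·58.8272 + (1−p*)·12.4888]/1.03 = 48.8264. B = V − Δ·S = -73.1167.
The time-0 hedge costs 48.8264, which is the no-arbitrage price.

(0,0): Delta=0.7918 Bond=-73.1167
(1,0): Delta=-0.6166 Bond=80.8530
(1,1): Delta=1.0000 Bond=-110.5728
V0=48.8264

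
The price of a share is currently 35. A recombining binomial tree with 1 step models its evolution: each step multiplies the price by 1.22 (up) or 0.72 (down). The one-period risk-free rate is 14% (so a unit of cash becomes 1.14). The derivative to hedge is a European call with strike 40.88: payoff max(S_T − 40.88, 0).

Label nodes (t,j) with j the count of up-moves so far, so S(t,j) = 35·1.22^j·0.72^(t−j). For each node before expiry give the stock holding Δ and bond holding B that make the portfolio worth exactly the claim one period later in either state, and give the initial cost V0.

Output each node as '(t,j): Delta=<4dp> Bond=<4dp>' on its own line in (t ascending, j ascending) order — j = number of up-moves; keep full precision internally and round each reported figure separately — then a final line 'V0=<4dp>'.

Since d<R<u, set p* = (R−d)/(u−d) = 0.8400; price each node as the discounted p*-expectation of its children.
Terminal payoffs: V(1,0)=0.0000, V(1,1)=1.8200
  t=0,j=0: stock 35.0000 → up 42.7000 (V=1.8200), down 25.2000 (V=0.0000). Price 1.3411; hedge Δ=0.1040, bond B=-2.2989.
Check: Δ(0,0)·S0 + B(0,0) = 1.3411 = V0.

(0,0): Delta=0.1040 Bond=-2.2989
V0=1.3411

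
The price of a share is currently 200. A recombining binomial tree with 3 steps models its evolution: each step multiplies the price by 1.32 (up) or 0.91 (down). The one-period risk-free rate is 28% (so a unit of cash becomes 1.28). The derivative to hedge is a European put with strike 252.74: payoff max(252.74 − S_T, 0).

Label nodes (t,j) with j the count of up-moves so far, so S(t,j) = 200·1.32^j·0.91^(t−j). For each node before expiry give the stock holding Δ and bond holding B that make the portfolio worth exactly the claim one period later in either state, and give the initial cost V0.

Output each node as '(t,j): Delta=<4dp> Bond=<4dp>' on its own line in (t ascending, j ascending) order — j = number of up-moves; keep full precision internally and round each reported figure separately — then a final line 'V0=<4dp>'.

Since d<R<u, set p* = (R−d)/(u−d) = 0.9024; price each node as the discounted p*-expectation of its children.
Terminal values V(3,·): V(3,0)=102.0258, V(3,1)=34.1216, V(3,2)=0.0000, V(3,3)=0.0000
(2,0): S=165.6200. Δ = (V_up−V_dn)/(S_up−S_dn) = (34.1216−102.0258)/(218.6184−150.7142) = -1.0000. V = [p*·34.1216 + (1−p*)·102.0258]/1.28 = 31.8331. B = V − Δ·S = 197.4531.
(2,1): S=240.2400. Δ = (V_up−V_dn)/(S_up−S_dn) = (0.0000−34.1216)/(317.1168−218.6184) = -0.3464. V = [p*·0.0000 + (1−p*)·34.1216]/1.28 = 2.6007. B = V − Δ·S = 85.8241.
(2,2): S=348.4800. Δ = (V_up−V_dn)/(S_up−S_dn) = (0.0000−0.0000)/(459.9936−317.1168) = 0.0000. V = [p*·0.0000 + (1−p*)·0.0000]/1.28 = 0.0000. B = V − Δ·S = 0.0000.
(1,0): S=182.0000. Δ = (V_up−V_dn)/(S_up−S_dn) = (2.6007−31.8331)/(240.2400−165.6200) = -0.3918. V = [p*·2.6007 + (1−p*)·31.8331]/1.28 = 4.2599. B = V − Δ·S = 75.5584.
(1,1): S=264.0000. Δ = (V_up−V_dn)/(S_up−S_dn) = (0.0000−2.6007)/(348.4800−240.2400) = -0.0240. V = [p*·0.0000 + (1−p*)·2.6007]/1.28 = 0.1982. B = V − Δ·S = 6.5415.
(0,0): S=200.0000. Δ = (V_up−V_dn)/(S_up−S_dn) = (0.1982−4.2599)/(264.0000−182.0000) = -0.0495. V = [p*·0.1982 + (1−p*)·4.2599]/1.28 = 0.4644. B = V − Δ·S = 10.3710.
The time-0 hedge costs 0.4644, which is the no-arbitrage price.

(0,0): Delta=-0.0495 Bond=10.3710
(1,0): Delta=-0.3918 Bond=75.5584
(1,1): Delta=-0.0240 Bond=6.5415
(2,0): Delta=-1.0000 Bond=197.4531
(2,1): Delta=-0.3464 Bond=85.8241
(2,2): Delta=0.0000 Bond=0.0000
V0=0.4644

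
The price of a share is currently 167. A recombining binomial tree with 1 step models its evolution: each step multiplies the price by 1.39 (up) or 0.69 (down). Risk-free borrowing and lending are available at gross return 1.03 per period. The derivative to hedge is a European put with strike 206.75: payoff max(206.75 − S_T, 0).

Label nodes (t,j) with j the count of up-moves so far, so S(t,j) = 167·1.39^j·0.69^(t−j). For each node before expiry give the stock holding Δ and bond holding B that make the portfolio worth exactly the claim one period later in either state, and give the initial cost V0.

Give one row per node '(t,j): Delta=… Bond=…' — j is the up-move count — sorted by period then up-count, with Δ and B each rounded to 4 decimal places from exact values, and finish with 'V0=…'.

(0,0): Delta=-0.7829 Bond=176.4394
V0=45.6965

Under the risk-neutral measure, an up-move has probability p* = (R−d)/(u−d) = 0.4857 and values discount at R = 1.03.
At expiry t=1: V(1,0)=91.5200, V(1,1)=0.0000
(0,0): S=167.0000. Δ = (V_up−V_dn)/(S_up−S_dn) = (0.0000−91.5200)/(232.1300−115.2300) = -0.7829. V = [p*·0.0000 + (1−p*)·91.5200]/1.03 = 45.6965. B = V − Δ·S = 176.4394.
Self-financing check: at every node Δ·S+B equals the discounted successor values.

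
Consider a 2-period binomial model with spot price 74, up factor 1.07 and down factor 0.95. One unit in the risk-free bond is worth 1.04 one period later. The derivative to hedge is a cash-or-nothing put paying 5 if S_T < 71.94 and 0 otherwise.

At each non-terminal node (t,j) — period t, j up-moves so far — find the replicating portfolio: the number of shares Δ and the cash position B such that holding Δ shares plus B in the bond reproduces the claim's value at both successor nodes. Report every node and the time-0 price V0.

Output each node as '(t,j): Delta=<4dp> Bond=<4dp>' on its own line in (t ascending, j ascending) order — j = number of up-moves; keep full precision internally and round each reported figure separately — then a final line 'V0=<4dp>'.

No-arbitrage ⇒ martingale measure with p* = (R−d)/(u−d) = 0.7500.
Payoff layer (t=2): V(2,0)=5.0000, V(2,1)=0.0000, V(2,2)=0.0000
Node (1,0) S=70.3000: V=(p*·0.0000+(1−p*)·5.0000)/1.04=1.2019; Δ=(0.0000−5.0000)/(75.2210−66.7850)=-0.5927; B=V−Δ·S=42.8686
Node (1,1) S=79.1800: V=(p*·0.0000+(1−p*)·0.0000)/1.04=0.0000; Δ=(0.0000−0.0000)/(84.7226−75.2210)=0.0000; B=V−Δ·S=0.0000
Node (0,0) S=74.0000: V=(p*·0.0000+(1−p*)·1.2019)/1.04=0.2889; Δ=(0.0000−1.2019)/(79.1800−70.3000)=-0.1354; B=V−Δ·S=10.3049
Self-financing check: at every node Δ·S+B equals the discounted successor values.

(0,0): Delta=-0.1354 Bond=10.3049
(1,0): Delta=-0.5927 Bond=42.8686
(1,1): Delta=0.0000 Bond=0.0000
V0=0.2889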